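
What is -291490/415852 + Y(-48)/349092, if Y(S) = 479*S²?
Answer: 4960890191/2016258422 ≈ 2.4604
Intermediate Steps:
-291490/415852 + Y(-48)/349092 = -291490/415852 + (479*(-48)²)/349092 = -291490*1/415852 + (479*2304)*(1/349092) = -145745/207926 + 1103616*(1/349092) = -145745/207926 + 30656/9697 = 4960890191/2016258422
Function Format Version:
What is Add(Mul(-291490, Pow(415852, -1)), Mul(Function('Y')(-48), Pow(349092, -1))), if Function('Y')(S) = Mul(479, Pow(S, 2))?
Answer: Rational(4960890191, 2016258422) ≈ 2.4604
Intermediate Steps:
Add(Mul(-291490, Pow(415852, -1)), Mul(Function('Y')(-48), Pow(349092, -1))) = Add(Mul(-291490, Pow(415852, -1)), Mul(Mul(479, Pow(-48, 2)), Pow(349092, -1))) = Add(Mul(-291490, Rational(1, 415852)), Mul(Mul(479, 2304), Rational(1, 349092))) = Add(Rational(-145745, 207926), Mul(1103616, Rational(1, 349092))) = Add(Rational(-145745, 207926), Rational(30656, 9697)) = Rational(4960890191, 2016258422)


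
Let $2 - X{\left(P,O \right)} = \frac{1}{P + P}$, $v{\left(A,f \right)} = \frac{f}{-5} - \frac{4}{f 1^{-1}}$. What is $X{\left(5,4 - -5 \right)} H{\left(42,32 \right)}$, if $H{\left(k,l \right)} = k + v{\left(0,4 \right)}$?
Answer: $\frac{3819}{50} \approx 76.38$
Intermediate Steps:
$v{\left(A,f \right)} = - \frac{4}{f} - \frac{f}{5}$ ($v{\left(A,f \right)} = f \left(- \frac{1}{5}\right) - \frac{4}{f 1} = - \frac{f}{5} - \frac{4}{f} = - \frac{4}{f} - \frac{f}{5}$)
$X{\left(P,O \right)} = 2 - \frac{1}{2 P}$ ($X{\left(P,O \right)} = 2 - \frac{1}{P + P} = 2 - \frac{1}{2 P}$)
$H{\left(k,l \right)} = - \frac{9}{5} + k$ ($H{\left(k,l \right)} = k - \left(\frac{4}{5} + \frac{4}{4}\right) = k - \frac{9}{5} = - \frac{9}{5} + k$)
$X{\left(5,4 - -5 \right)} H{\left(42,32 \right)} = \left(2 - \frac{1}{2 \cdot 5}\right) \left(- \frac{9}{5} + 42\right) = \left(2 - \frac{1}{10}\right) \frac{201}{5} = \frac{19}{10} \cdot \frac{201}{5} = \frac{3819}{50}$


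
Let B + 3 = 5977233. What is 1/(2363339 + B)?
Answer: 1/8340569 ≈ 1.1990e-7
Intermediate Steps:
B = 5977230 (B = -3 + 5977233 = 5977230)
1/(2363339 + B) = 1/(2363339 + 5977230) = 1/8340569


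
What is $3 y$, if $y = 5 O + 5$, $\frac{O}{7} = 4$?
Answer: $435$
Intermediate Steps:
$O = 28$ ($O = 7 \cdot 4 = 28$)
$y = 145$ ($y = 5 \cdot 28 + 5 = 140 + 5 = 145$)
$3 y = 3 \cdot 145 = 435$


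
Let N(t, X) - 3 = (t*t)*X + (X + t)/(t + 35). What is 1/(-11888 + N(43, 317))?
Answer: 13/7465284 ≈ 1.7414e-6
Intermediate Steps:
N(t, X) = 3 + X*t² + (X + t)/(35 + t) (N(t, X) = 3 + ((t*t)*X + (X + t)/(t + 35)) = 3 + (t²*X + (X + t)/(35 + t)) = 3 + (X*t² + (X + t)/(35 + t)) = 3 + X*t² + (X + t)/(35 + t))
1/(-11888 + N(43, 317)) = 1/(-11888 + (105 + 317 + 4*43 + 317*43³ + 35*317*43²)/(35 + 43)) = 1/(-11888 + (105 + 317 + 172 + 317*79507 + 35*317*1849)/78) = 1/(-11888 + (105 + 317 + 172 + 25203719 + 20514655)/78) = 1/(-11888 + (1/78)*45718968) = 1/(-11888 + 7619828/13) = 1/(7465284/13) = 13/7465284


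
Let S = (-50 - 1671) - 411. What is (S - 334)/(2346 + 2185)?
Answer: -2466/4531 ≈ -0.54425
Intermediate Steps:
S = -2132 (S = -1721 - 411 = -2132)
(S - 334)/(2346 + 2185) = (-2132 - 334)/(2346 + 2185) = -2466/4531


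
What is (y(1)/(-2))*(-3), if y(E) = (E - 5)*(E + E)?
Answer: -12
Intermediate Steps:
y(E) = 2*E*(-5 + E) (y(E) = (-5 + E)*(2*E) = 2*E*(-5 + E))
(y(1)/(-2))*(-3) = ((2*1*(-5 + 1))/(-2))*(-3) = -(-4)*(-3) = -1/2*(-8)*(-3) = 4*(-3) = -12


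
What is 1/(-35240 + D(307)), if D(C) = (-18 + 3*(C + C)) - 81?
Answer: -1/33497 ≈ -2.9853e-5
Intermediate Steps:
D(C) = -99 + 6*C (D(C) = (-18 + 3*(2*C)) - 81 = (-18 + 6*C) - 81 = -99 + 6*C)
1/(-35240 + D(307)) = 1/(-35240 + (-99 + 6*307)) = 1/(-35240 + (-99 + 1842)) = 1/(-35240 + 1743) = 1/(-33497) = -1/33497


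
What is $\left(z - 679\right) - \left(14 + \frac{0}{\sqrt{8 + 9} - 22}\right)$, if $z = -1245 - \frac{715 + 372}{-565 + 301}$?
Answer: $- \frac{510545}{264} \approx -1933.9$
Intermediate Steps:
$z = - \frac{327593}{264}$ ($z = -1245 - \frac{1087}{-264} = -1245 - 1087 \left(- \frac{1}{264}\right) = -1245 - - \frac{1087}{264} = -1245 + \frac{1087}{264} = - \frac{327593}{264} \approx -1240.9$)
$\left(z - 679\right) - \left(14 + \frac{0}{\sqrt{8 + 9} - 22}\right) = \left(- \frac{327593}{264} - 679\right) - \left(14 + \frac{0}{\sqrt{8 + 9} - 22}\right) = - \frac{506849}{264} - \left(14 + \frac{0}{\sqrt{17} - 22}\right) = - \frac{506849}{264} - \left(14 + \frac{0}{-22 + \sqrt{17}}\right) = - \frac{506849}{264} + \left(0 - 14\right) = - \frac{506849}{264} - 14 = - \frac{510545}{264}$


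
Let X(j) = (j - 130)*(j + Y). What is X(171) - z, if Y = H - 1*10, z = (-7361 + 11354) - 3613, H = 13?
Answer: 6754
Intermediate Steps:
z = 380 (z = 3993 - 3613 = 380)
Y = 3 (Y = 13 - 1*10 = 13 - 10 = 3)
X(j) = (-130 + j)*(3 + j) (X(j) = (j - 130)*(j + 3) = (-130 + j)*(3 + j))
X(171) - z = (-390 + 171**2 - 127*171) - 1*380 = (-390 + 29241 - 21717) - 380 = 7134 - 380 = 6754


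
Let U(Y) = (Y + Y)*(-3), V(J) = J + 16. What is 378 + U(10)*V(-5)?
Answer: -282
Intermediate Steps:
V(J) = 16 + J
U(Y) = -6*Y (U(Y) = (2*Y)*(-3) = -6*Y)
378 + U(10)*V(-5) = 378 + (-6*10)*(16 - 5) = 378 - 60*11 = 378 - 660 = -282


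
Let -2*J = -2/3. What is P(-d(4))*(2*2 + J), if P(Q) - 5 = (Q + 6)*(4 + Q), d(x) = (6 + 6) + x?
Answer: 1625/3 ≈ 541.67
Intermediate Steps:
d(x) = 12 + x
J = 1/3 (J = -(-1)/3 = -1/2*(-2/3) = 1/3 ≈ 0.33333)
P(Q) = 5 + (4 + Q)*(6 + Q) (P(Q) = 5 + (Q + 6)*(4 + Q) = 5 + (6 + Q)*(4 + Q) = 5 + (4 + Q)*(6 + Q))
P(-d(4))*(2*2 + J) = (29 + (-(12 + 4))**2 + 10*(-(12 + 4)))*(2*2 + 1/3) = (29 + (-1*16)**2 + 10*(-1*16))*(4 + 1/3) = (29 + (-16)**2 + 10*(-16))*(13/3) = (29 + 256 - 160)*(13/3) = 125*(13/3) = 1625/3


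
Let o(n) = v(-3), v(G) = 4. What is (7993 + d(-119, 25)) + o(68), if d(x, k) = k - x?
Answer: 8141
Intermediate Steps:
o(n) = 4
(7993 + d(-119, 25)) + o(68) = (7993 + (25 - 1*(-119))) + 4 = (7993 + (25 + 119)) + 4 = (7993 + 144) + 4 = 8137 + 4 = 8141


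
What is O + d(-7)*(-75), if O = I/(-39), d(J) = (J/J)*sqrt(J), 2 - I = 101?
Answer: 33/13 - 75*I*sqrt(7) ≈ 2.5385 - 198.43*I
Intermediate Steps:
I = -99 (I = 2 - 1*101 = 2 - 101 = -99)
d(J) = sqrt(J) (d(J) = 1*sqrt(J) = sqrt(J))
O = 33/13 (O = -99/(-39) = -99*(-1/39) = 33/13 ≈ 2.5385)
O + d(-7)*(-75) = 33/13 + sqrt(-7)*(-75) = 33/13 + (I*sqrt(7))*(-75) = 33/13 - 75*I*sqrt(7)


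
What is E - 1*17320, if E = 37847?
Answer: 20527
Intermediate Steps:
E - 1*17320 = 37847 - 1*17320 = 37847 - 17320 = 20527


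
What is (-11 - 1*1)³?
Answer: -1728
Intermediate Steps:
(-11 - 1*1)³ = (-11 - 1)³ = (-12)³ = -1728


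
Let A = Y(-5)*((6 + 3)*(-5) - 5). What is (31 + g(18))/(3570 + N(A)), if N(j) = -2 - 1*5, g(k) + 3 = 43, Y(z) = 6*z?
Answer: 71/3563 ≈ 0.019927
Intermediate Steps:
A = 1500 (A = (6*(-5))*((6 + 3)*(-5) - 5) = -30*(9*(-5) - 5) = -30*(-45 - 5) = -30*(-50) = 1500)
g(k) = 40 (g(k) = -3 + 43 = 40)
N(j) = -7 (N(j) = -2 - 5 = -7)
(31 + g(18))/(3570 + N(A)) = (31 + 40)/(3570 - 7) = 71/3563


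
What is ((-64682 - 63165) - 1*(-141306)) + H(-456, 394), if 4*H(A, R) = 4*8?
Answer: 13467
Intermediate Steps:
H(A, R) = 8 (H(A, R) = (4*8)/4 = (¼)*32 = 8)
((-64682 - 63165) - 1*(-141306)) + H(-456, 394) = ((-64682 - 63165) - 1*(-141306)) + 8 = (-127847 + 141306) + 8 = 13459 + 8 = 13467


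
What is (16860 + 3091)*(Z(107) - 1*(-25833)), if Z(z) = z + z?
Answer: 519663697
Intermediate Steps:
Z(z) = 2*z
(16860 + 3091)*(Z(107) - 1*(-25833)) = (16860 + 3091)*(2*107 - 1*(-25833)) = 19951*(214 + 25833) = 19951*26047 = 519663697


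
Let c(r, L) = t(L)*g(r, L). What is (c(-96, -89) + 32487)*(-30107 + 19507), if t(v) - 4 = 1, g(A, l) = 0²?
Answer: -344362200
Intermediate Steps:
g(A, l) = 0
t(v) = 5 (t(v) = 4 + 1 = 5)
c(r, L) = 0 (c(r, L) = 5*0 = 0)
(c(-96, -89) + 32487)*(-30107 + 19507) = (0 + 32487)*(-30107 + 19507) = 32487*(-10600) = -344362200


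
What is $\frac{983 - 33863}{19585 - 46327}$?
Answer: $\frac{5480}{4457} \approx 1.2295$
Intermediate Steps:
$\frac{983 - 33863}{19585 - 46327} = - \frac{32880}{-26742} = \left(-32880\right) \left(- \frac{1}{26742}\right) = \frac{5480}{4457}$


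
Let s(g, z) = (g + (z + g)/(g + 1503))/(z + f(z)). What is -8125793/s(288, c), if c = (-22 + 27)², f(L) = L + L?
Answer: -1091497144725/516121 ≈ -2.1148e+6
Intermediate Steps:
f(L) = 2*L
c = 25 (c = 5² = 25)
s(g, z) = (g + (g + z)/(1503 + g))/(3*z) (s(g, z) = (g + (z + g)/(g + 1503))/(z + 2*z) = (g + (g + z)/(1503 + g))/((3*z)) = (g + (g + z)/(1503 + g))*(1/(3*z)) = (g + (g + z)/(1503 + g))/(3*z))
-8125793/s(288, c) = -8125793*75*(1503 + 288)/(25 + 288² + 1504*288) = -8125793*134325/(25 + 82944 + 433152) = -8125793/((⅓)*(1/25)*(1/1791)*516121) = -8125793/516121/134325 = -8125793*134325/516121 = -1091497144725/516121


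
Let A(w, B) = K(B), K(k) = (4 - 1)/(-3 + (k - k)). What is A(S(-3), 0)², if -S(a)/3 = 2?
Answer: 1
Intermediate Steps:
S(a) = -6 (S(a) = -3*2 = -6)
K(k) = -1 (K(k) = 3/(-3 + 0) = 3/(-3) = 3*(-⅓) = -1)
A(w, B) = -1
A(S(-3), 0)² = (-1)² = 1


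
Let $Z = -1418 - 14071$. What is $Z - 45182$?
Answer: $-60671$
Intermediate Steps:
$Z = -15489$ ($Z = -1418 - 14071 = -15489$)
$Z - 45182 = -15489 - 45182 = -60671$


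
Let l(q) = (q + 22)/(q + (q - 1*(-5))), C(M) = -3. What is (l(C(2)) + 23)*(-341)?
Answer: -1364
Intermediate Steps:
l(q) = (22 + q)/(5 + 2*q) (l(q) = (22 + q)/(q + (q + 5)) = (22 + q)/(q + (5 + q)) = (22 + q)/(5 + 2*q))
(l(C(2)) + 23)*(-341) = ((22 - 3)/(5 + 2*(-3)) + 23)*(-341) = (19/(5 - 6) + 23)*(-341) = (19/(-1) + 23)*(-341) = (-1*19 + 23)*(-341) = (-19 + 23)*(-341) = 4*(-341) = -1364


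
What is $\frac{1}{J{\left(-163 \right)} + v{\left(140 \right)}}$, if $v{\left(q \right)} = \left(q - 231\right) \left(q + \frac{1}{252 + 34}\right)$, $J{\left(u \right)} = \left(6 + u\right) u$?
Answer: $\frac{22}{282715} \approx 7.7817 \cdot 10^{-5}$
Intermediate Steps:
$J{\left(u \right)} = u \left(6 + u\right)$
$v{\left(q \right)} = \left(-231 + q\right) \left(\frac{1}{286} + q\right)$ ($v{\left(q \right)} = \left(-231 + q\right) \left(q + \frac{1}{286}\right) = \left(-231 + q\right) \left(\frac{1}{286} + q\right)$)
$\frac{1}{J{\left(-163 \right)} + v{\left(140 \right)}} = \frac{1}{- 163 \left(6 - 163\right) - \left(\frac{711487}{22} - 19600\right)} = \frac{1}{\left(-163\right) \left(-157\right) - \frac{280287}{22}} = \frac{1}{25591 - \frac{280287}{22}} = \frac{1}{\frac{282715}{22}} = \frac{22}{282715}$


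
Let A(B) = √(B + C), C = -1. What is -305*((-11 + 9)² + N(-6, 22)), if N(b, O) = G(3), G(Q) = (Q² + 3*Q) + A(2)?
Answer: -7015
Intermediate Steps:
A(B) = √(-1 + B) (A(B) = √(B - 1) = √(-1 + B))
G(Q) = 1 + Q² + 3*Q (G(Q) = (Q² + 3*Q) + √(-1 + 2) = (Q² + 3*Q) + √1 = (Q² + 3*Q) + 1 = 1 + Q² + 3*Q)
N(b, O) = 19 (N(b, O) = 1 + 3² + 3*3 = 1 + 9 + 9 = 19)
-305*((-11 + 9)² + N(-6, 22)) = -305*((-11 + 9)² + 19) = -305*((-2)² + 19) = -305*(4 + 19) = -305*23 = -7015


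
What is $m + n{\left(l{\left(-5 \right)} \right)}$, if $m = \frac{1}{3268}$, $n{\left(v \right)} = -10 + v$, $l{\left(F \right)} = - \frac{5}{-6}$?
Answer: $- \frac{89867}{9804} \approx -9.1664$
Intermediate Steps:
$l{\left(F \right)} = \frac{5}{6}$ ($l{\left(F \right)} = \left(-5\right) \left(- \frac{1}{6}\right) = \frac{5}{6}$)
$m = \frac{1}{3268} \approx 0.000306$
$m + n{\left(l{\left(-5 \right)} \right)} = \frac{1}{3268} + \left(-10 + \frac{5}{6}\right) = \frac{1}{3268} - \frac{55}{6} = - \frac{89867}{9804}$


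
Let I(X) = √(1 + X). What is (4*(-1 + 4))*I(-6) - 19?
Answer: -19 + 12*I*√5 ≈ -19.0 + 26.833*I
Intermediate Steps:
(4*(-1 + 4))*I(-6) - 19 = (4*(-1 + 4))*√(1 - 6) - 19 = (4*3)*√(-5) - 19 = 12*(I*√5) - 19 = 12*I*√5 - 19 = -19 + 12*I*√5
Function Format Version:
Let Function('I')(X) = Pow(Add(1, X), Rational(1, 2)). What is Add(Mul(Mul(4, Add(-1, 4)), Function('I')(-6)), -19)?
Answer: Add(-19, Mul(12, I, Pow(5, Rational(1, 2)))) ≈ Add(-19.000, Mul(26.833, I))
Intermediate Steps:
Add(Mul(Mul(4, Add(-1, 4)), Function('I')(-6)), -19) = Add(Mul(Mul(4, Add(-1, 4)), Pow(Add(1, -6), Rational(1, 2))), -19) = Add(Mul(Mul(4, 3), Pow(-5, Rational(1, 2))), -19) = Add(Mul(12, Mul(I, Pow(5, Rational(1, 2)))), -19) = Add(Mul(12, I, Pow(5, Rational(1, 2))), -19) = Add(-19, Mul(12, I, Pow(5, Rational(1, 2))))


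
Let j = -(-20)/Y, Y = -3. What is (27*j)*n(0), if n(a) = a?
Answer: 0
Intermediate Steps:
j = -20/3 (j = -(-20)/(-3) = -(-20)*(-1)/3 = -4*5/3 = -20/3 ≈ -6.6667)
(27*j)*n(0) = (27*(-20/3))*0 = -180*0 = 0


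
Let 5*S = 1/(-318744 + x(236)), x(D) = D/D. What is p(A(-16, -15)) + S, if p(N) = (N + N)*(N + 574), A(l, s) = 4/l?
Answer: -3657575933/12749720 ≈ -286.88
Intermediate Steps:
x(D) = 1
p(N) = 2*N*(574 + N) (p(N) = (2*N)*(574 + N) = 2*N*(574 + N))
S = -1/1593715 (S = 1/(5*(-318744 + 1)) = (⅕)/(-318743) = (⅕)*(-1/318743) = -1/1593715 ≈ -6.2746e-7)
p(A(-16, -15)) + S = 2*(4/(-16))*(574 + 4/(-16)) - 1/1593715 = 2*(4*(-1/16))*(574 + 4*(-1/16)) - 1/1593715 = 2*(-¼)*(574 - ¼) - 1/1593715 = 2*(-¼)*(2295/4) - 1/1593715 = -2295/8 - 1/1593715 = -3657575933/12749720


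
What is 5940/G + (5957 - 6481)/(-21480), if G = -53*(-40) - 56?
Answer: 1340341/461820 ≈ 2.9023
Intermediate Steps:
G = 2064 (G = 2120 - 56 = 2064)
5940/G + (5957 - 6481)/(-21480) = 5940/2064 + (5957 - 6481)/(-21480) = 5940*(1/2064) - 524*(-1/21480) = 495/172 + 131/5370 = 1340341/461820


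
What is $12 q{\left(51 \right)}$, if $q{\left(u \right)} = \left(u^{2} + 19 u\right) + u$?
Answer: $43452$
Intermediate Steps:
$q{\left(u \right)} = u^{2} + 20 u$
$12 q{\left(51 \right)} = 12 \cdot 51 \left(20 + 51\right) = 12 \cdot 51 \cdot 71 = 12 \cdot 3621 = 43452$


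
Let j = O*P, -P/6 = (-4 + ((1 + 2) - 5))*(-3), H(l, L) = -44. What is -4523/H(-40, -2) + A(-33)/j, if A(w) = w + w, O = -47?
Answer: 1912987/18612 ≈ 102.78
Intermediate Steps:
P = -108 (P = -6*(-4 + ((1 + 2) - 5))*(-3) = -6*(-4 + (3 - 5))*(-3) = -6*(-4 - 2)*(-3) = -(-36)*(-3) = -6*18 = -108)
A(w) = 2*w
j = 5076 (j = -47*(-108) = 5076)
-4523/H(-40, -2) + A(-33)/j = -4523/(-44) + (2*(-33))/5076 = -4523*(-1/44) - 66*1/5076 = 4523/44 - 11/846 = 1912987/18612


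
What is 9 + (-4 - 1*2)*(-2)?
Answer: 21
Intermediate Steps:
9 + (-4 - 1*2)*(-2) = 9 + (-4 - 2)*(-2) = 9 - 6*(-2) = 9 + 12 = 21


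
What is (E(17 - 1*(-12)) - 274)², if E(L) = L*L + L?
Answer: 355216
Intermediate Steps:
E(L) = L + L² (E(L) = L² + L = L + L²)
(E(17 - 1*(-12)) - 274)² = ((17 - 1*(-12))*(1 + (17 - 1*(-12))) - 274)² = ((17 + 12)*(1 + (17 + 12)) - 274)² = (29*(1 + 29) - 274)² = (29*30 - 274)² = (870 - 274)² = 596² = 355216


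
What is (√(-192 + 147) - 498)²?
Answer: 247959 - 2988*I*√5 ≈ 2.4796e+5 - 6681.4*I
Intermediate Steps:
(√(-192 + 147) - 498)² = (√(-45) - 498)² = (3*I*√5 - 498)² = (-498 + 3*I*√5)²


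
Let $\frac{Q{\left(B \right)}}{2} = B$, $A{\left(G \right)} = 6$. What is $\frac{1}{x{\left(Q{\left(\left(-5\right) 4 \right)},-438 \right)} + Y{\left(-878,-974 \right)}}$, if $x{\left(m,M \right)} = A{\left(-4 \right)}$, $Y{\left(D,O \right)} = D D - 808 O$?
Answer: $\frac{1}{1557882} \approx 6.419 \cdot 10^{-7}$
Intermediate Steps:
$Y{\left(D,O \right)} = D^{2} - 808 O$
$Q{\left(B \right)} = 2 B$
$x{\left(m,M \right)} = 6$
$\frac{1}{x{\left(Q{\left(\left(-5\right) 4 \right)},-438 \right)} + Y{\left(-878,-974 \right)}} = \frac{1}{6 + \left(\left(-878\right)^{2} - -786992\right)} = \frac{1}{6 + \left(770884 + 786992\right)} = \frac{1}{6 + 1557876} = \frac{1}{1557882}$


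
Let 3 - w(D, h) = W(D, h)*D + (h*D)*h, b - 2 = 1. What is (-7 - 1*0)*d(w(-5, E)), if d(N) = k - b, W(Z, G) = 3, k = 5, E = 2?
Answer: -14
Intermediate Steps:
b = 3 (b = 2 + 1 = 3)
w(D, h) = 3 - 3*D - D*h² (w(D, h) = 3 - (3*D + (h*D)*h) = 3 - (3*D + (D*h)*h) = 3 - (3*D + D*h²) = 3 + (-3*D - D*h²) = 3 - 3*D - D*h²)
d(N) = 2 (d(N) = 5 - 1*3 = 5 - 3 = 2)
(-7 - 1*0)*d(w(-5, E)) = (-7 - 1*0)*2 = (-7 + 0)*2 = -7*2 = -14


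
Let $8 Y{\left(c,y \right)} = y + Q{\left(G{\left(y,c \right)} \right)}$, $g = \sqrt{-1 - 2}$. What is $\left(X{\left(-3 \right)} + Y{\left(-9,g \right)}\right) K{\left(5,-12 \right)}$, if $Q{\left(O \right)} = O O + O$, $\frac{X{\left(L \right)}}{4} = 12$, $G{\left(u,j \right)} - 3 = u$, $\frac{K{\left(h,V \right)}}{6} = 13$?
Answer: $\frac{15327}{4} + 78 i \sqrt{3} \approx 3831.8 + 135.1 i$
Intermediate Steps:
$K{\left(h,V \right)} = 78$ ($K{\left(h,V \right)} = 6 \cdot 13 = 78$)
$G{\left(u,j \right)} = 3 + u$
$X{\left(L \right)} = 48$ ($X{\left(L \right)} = 4 \cdot 12 = 48$)
$Q{\left(O \right)} = O + O^{2}$ ($Q{\left(O \right)} = O^{2} + O = O + O^{2}$)
$g = i \sqrt{3}$ ($g = \sqrt{-3} = i \sqrt{3} \approx 1.732 i$)
$Y{\left(c,y \right)} = \frac{y}{8} + \frac{\left(3 + y\right) \left(4 + y\right)}{8}$ ($Y{\left(c,y \right)} = \frac{y + \left(3 + y\right) \left(1 + \left(3 + y\right)\right)}{8} = \frac{y + \left(3 + y\right) \left(4 + y\right)}{8} = \frac{y}{8} + \frac{\left(3 + y\right) \left(4 + y\right)}{8}$)
$\left(X{\left(-3 \right)} + Y{\left(-9,g \right)}\right) K{\left(5,-12 \right)} = \left(48 + \left(\frac{i \sqrt{3}}{8} + \frac{\left(3 + i \sqrt{3}\right) \left(4 + i \sqrt{3}\right)}{8}\right)\right) 78 = \left(48 + \frac{i \sqrt{3}}{8} + \frac{\left(3 + i \sqrt{3}\right) \left(4 + i \sqrt{3}\right)}{8}\right) 78 = 3744 + \frac{39 i \sqrt{3}}{4} + \frac{39 \left(3 + i \sqrt{3}\right) \left(4 + i \sqrt{3}\right)}{4}$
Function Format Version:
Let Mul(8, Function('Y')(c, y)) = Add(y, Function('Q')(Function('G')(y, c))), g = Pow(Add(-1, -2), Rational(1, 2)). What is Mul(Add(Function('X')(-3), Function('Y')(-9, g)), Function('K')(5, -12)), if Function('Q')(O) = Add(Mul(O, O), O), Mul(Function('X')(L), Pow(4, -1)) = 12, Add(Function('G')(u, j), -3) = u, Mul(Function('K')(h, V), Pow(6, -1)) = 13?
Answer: Add(Rational(15327, 4), Mul(78, I, Pow(3, Rational(1, 2)))) ≈ Add(3831.8, Mul(135.10, I))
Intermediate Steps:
Function('K')(h, V) = 78 (Function('K')(h, V) = Mul(6, 13) = 78)
Function('G')(u, j) = Add(3, u)
Function('X')(L) = 48 (Function('X')(L) = Mul(4, 12) = 48)
Function('Q')(O) = Add(O, Pow(O, 2)) (Function('Q')(O) = Add(Pow(O, 2), O) = Add(O, Pow(O, 2)))
g = Mul(I, Pow(3, Rational(1, 2))) (g = Pow(-3, Rational(1, 2)) = Mul(I, Pow(3, Rational(1, 2))) ≈ Mul(1.7320, I))
Function('Y')(c, y) = Add(Mul(Rational(1, 8), y), Mul(Rational(1, 8), Add(3, y), Add(4, y))) (Function('Y')(c, y) = Mul(Rational(1, 8), Add(y, Mul(Add(3, y), Add(1, Add(3, y))))) = Mul(Rational(1, 8), Add(y, Mul(Add(3, y), Add(4, y)))) = Add(Mul(Rational(1, 8), y), Mul(Rational(1, 8), Add(3, y), Add(4, y))))
Mul(Add(Function('X')(-3), Function('Y')(-9, g)), Function('K')(5, -12)) = Mul(Add(48, Add(Mul(Rational(1, 8), Mul(I, Pow(3, Rational(1, 2)))), Mul(Rational(1, 8), Add(3, Mul(I, Pow(3, Rational(1, 2)))), Add(4, Mul(I, Pow(3, Rational(1, 2))))))), 78) = Mul(Add(48, Add(Mul(Rational(1, 8), I, Pow(3, Rational(1, 2))), Mul(Rational(1, 8), Add(3, Mul(I, Pow(3, Rational(1, 2)))), Add(4, Mul(I, Pow(3, Rational(1, 2))))))), 78) = Mul(Add(48, Mul(Rational(1, 8), I, Pow(3, Rational(1, 2))), Mul(Rational(1, 8), Add(3, Mul(I, Pow(3, Rational(1, 2)))), Add(4, Mul(I, Pow(3, Rational(1, 2)))))), 78) = Add(3744, Mul(Rational(39, 4), I, Pow(3, Rational(1, 2))), Mul(Rational(39, 4), Add(3, Mul(I, Pow(3, Rational(1, 2)))), Add(4, Mul(I, Pow(3, Rational(1, 2))))))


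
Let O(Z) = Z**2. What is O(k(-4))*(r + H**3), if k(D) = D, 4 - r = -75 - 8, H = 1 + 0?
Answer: 1408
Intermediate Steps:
H = 1
r = 87 (r = 4 - (-75 - 8) = 4 - 1*(-83) = 4 + 83 = 87)
O(k(-4))*(r + H**3) = (-4)**2*(87 + 1**3) = 16*(87 + 1) = 16*88 = 1408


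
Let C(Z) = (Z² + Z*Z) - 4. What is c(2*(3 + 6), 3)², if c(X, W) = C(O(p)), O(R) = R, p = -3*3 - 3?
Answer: 80656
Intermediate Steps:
p = -12 (p = -9 - 3 = -12)
C(Z) = -4 + 2*Z² (C(Z) = (Z² + Z²) - 4 = 2*Z² - 4 = -4 + 2*Z²)
c(X, W) = 284 (c(X, W) = -4 + 2*(-12)² = -4 + 2*144 = -4 + 288 = 284)
c(2*(3 + 6), 3)² = 284² = 80656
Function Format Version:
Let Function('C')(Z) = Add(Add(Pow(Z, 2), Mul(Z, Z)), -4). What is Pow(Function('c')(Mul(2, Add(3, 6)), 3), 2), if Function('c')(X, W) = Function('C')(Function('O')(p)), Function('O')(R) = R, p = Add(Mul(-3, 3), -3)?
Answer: 80656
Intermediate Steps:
p = -12 (p = Add(-9, -3) = -12)
Function('C')(Z) = Add(-4, Mul(2, Pow(Z, 2))) (Function('C')(Z) = Add(Add(Pow(Z, 2), Pow(Z, 2)), -4) = Add(Mul(2, Pow(Z, 2)), -4) = Add(-4, Mul(2, Pow(Z, 2))))
Function('c')(X, W) = 284 (Function('c')(X, W) = Add(-4, Mul(2, Pow(-12, 2))) = Add(-4, Mul(2, 144)) = Add(-4, 288) = 284)
Pow(Function('c')(Mul(2, Add(3, 6)), 3), 2) = Pow(284, 2) = 80656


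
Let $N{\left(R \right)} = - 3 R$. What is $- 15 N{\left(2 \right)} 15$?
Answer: $1350$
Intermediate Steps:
$- 15 N{\left(2 \right)} 15 = - 15 \left(\left(-3\right) 2\right) 15 = \left(-15\right) \left(-6\right) 15 = 90 \cdot 15 = 1350$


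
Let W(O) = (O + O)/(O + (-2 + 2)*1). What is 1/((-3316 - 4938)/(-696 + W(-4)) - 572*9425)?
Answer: -347/1831814725 ≈ -1.8943e-7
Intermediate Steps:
W(O) = 2 (W(O) = (2*O)/(O + 0*1) = (2*O)/(O + 0) = (2*O)/O = 2)
1/((-3316 - 4938)/(-696 + W(-4)) - 572*9425) = 1/((-3316 - 4938)/(-696 + 2) - 572*9425) = (1/9425)/(-8254/(-694) - 572) = (1/9425)/(-8254*(-1/694) - 572) = (1/9425)/(4127/347 - 572) = (1/9425)/(-194357/347) = -347/194357*1/9425 = -347/1831814725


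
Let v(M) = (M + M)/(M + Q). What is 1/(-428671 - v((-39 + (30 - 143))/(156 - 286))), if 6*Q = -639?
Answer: -13693/5869791699 ≈ -2.3328e-6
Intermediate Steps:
Q = -213/2 (Q = (⅙)*(-639) = -213/2 ≈ -106.50)
v(M) = 2*M/(-213/2 + M) (v(M) = (M + M)/(M - 213/2) = (2*M)/(-213/2 + M) = 2*M/(-213/2 + M))
1/(-428671 - v((-39 + (30 - 143))/(156 - 286))) = 1/(-428671 - 4*(-39 + (30 - 143))/(156 - 286)/(-213 + 2*((-39 + (30 - 143))/(156 - 286)))) = 1/(-428671 - 4*(-39 - 113)/(-130)/(-213 + 2*((-39 - 113)/(-130)))) = 1/(-428671 - 4*(-152*(-1/130))/(-213 + 2*(-152*(-1/130)))) = 1/(-428671 - 4*76/(65*(-213 + 2*(76/65)))) = 1/(-428671 - 4*76/(65*(-213 + 152/65))) = 1/(-428671 - 4*76/(65*(-13693/65))) = 1/(-428671 - 4*76*(-65)/(65*13693)) = 1/(-428671 - 1*(-304/13693)) = 1/(-428671 + 304/13693) = 1/(-5869791699/13693) = -13693/5869791699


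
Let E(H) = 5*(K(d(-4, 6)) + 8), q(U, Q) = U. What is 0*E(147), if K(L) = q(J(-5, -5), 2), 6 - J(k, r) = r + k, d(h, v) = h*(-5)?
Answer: 0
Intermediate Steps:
d(h, v) = -5*h
J(k, r) = 6 - k - r (J(k, r) = 6 - (r + k) = 6 - (k + r) = 6 + (-k - r) = 6 - k - r)
K(L) = 16 (K(L) = 6 - 1*(-5) - 1*(-5) = 6 + 5 + 5 = 16)
E(H) = 120 (E(H) = 5*(16 + 8) = 5*24 = 120)
0*E(147) = 0*120 = 0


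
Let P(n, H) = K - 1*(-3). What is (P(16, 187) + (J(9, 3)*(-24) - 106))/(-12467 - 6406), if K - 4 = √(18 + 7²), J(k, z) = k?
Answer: 35/2097 - √67/18873 ≈ 0.016257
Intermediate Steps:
K = 4 + √67 (K = 4 + √(18 + 7²) = 4 + √(18 + 49) = 4 + √67 ≈ 12.185)
P(n, H) = 7 + √67 (P(n, H) = (4 + √67) - 1*(-3) = (4 + √67) + 3 = 7 + √67)
(P(16, 187) + (J(9, 3)*(-24) - 106))/(-12467 - 6406) = ((7 + √67) + (9*(-24) - 106))/(-12467 - 6406) = ((7 + √67) + (-216 - 106))/(-18873) = ((7 + √67) - 322)*(-1/18873) = (-315 + √67)*(-1/18873) = 35/2097 - √67/18873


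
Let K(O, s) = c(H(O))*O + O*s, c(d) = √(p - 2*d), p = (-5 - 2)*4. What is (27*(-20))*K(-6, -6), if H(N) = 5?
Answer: -19440 + 3240*I*√38 ≈ -19440.0 + 19973.0*I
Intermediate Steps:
p = -28 (p = -7*4 = -28)
c(d) = √(-28 - 2*d)
K(O, s) = O*s + I*O*√38 (K(O, s) = √(-28 - 2*5)*O + O*s = √(-28 - 10)*O + O*s = √(-38)*O + O*s = (I*√38)*O + O*s = I*O*√38 + O*s = O*s + I*O*√38)
(27*(-20))*K(-6, -6) = (27*(-20))*(-6*(-6 + I*√38)) = -540*(36 - 6*I*√38) = -19440 + 3240*I*√38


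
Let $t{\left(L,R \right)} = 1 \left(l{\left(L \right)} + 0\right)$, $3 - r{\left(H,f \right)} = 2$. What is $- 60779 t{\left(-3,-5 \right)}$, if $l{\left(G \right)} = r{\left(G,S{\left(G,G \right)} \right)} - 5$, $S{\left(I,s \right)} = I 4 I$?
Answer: $243116$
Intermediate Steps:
$S{\left(I,s \right)} = 4 I^{2}$ ($S{\left(I,s \right)} = 4 I I = 4 I^{2}$)
$r{\left(H,f \right)} = 1$ ($r{\left(H,f \right)} = 3 - 2 = 1$)
$l{\left(G \right)} = -4$ ($l{\left(G \right)} = 1 - 5 = -4$)
$t{\left(L,R \right)} = -4$ ($t{\left(L,R \right)} = 1 \left(-4 + 0\right) = 1 \left(-4\right) = -4$)
$- 60779 t{\left(-3,-5 \right)} = \left(-60779\right) \left(-4\right) = 243116$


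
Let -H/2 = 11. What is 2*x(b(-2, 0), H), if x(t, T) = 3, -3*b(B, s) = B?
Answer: 6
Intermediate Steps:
H = -22 (H = -2*11 = -22)
b(B, s) = -B/3
2*x(b(-2, 0), H) = 2*3 = 6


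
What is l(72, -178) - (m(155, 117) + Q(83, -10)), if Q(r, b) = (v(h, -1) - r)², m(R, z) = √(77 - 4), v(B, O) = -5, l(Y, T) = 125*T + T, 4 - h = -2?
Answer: -30172 - √73 ≈ -30181.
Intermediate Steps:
h = 6 (h = 4 - 1*(-2) = 4 + 2 = 6)
l(Y, T) = 126*T
m(R, z) = √73
Q(r, b) = (-5 - r)²
l(72, -178) - (m(155, 117) + Q(83, -10)) = 126*(-178) - (√73 + (5 + 83)²) = -22428 - (√73 + 88²) = -22428 - (√73 + 7744) = -22428 - (7744 + √73) = -22428 + (-7744 - √73) = -30172 - √73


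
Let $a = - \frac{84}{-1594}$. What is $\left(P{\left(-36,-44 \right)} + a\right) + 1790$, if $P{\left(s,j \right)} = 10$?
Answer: $\frac{1434642}{797} \approx 1800.1$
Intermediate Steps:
$a = \frac{42}{797}$ ($a = \left(-84\right) \left(- \frac{1}{1594}\right) = \frac{42}{797} \approx 0.052698$)
$\left(P{\left(-36,-44 \right)} + a\right) + 1790 = \left(10 + \frac{42}{797}\right) + 1790 = \frac{8012}{797} + 1790 = \frac{1434642}{797}$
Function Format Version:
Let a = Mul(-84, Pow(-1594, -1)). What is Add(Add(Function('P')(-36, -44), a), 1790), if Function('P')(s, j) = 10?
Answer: Rational(1434642, 797) ≈ 1800.1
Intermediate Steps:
a = Rational(42, 797) (a = Mul(-84, Rational(-1, 1594)) = Rational(42, 797) ≈ 0.052698)
Add(Add(Function('P')(-36, -44), a), 1790) = Add(Add(10, Rational(42, 797)), 1790) = Add(Rational(8012, 797), 1790) = Rational(1434642, 797)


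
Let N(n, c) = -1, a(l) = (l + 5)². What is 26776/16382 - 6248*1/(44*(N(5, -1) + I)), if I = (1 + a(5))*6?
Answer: 6936618/4955555 ≈ 1.3998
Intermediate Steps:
a(l) = (5 + l)²
I = 606 (I = (1 + (5 + 5)²)*6 = (1 + 10²)*6 = (1 + 100)*6 = 101*6 = 606)
26776/16382 - 6248*1/(44*(N(5, -1) + I)) = 26776/16382 - 6248*1/(44*(-1 + 606)) = 26776*(1/16382) - 6248/(605*44) = 13388/8191 - 6248/26620 = 13388/8191 - 6248*1/26620 = 13388/8191 - 142/605 = 6936618/4955555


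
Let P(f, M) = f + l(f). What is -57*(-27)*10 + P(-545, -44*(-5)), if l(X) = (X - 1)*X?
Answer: 312415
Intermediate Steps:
l(X) = X*(-1 + X) (l(X) = (-1 + X)*X = X*(-1 + X))
P(f, M) = f + f*(-1 + f)
-57*(-27)*10 + P(-545, -44*(-5)) = -57*(-27)*10 + (-545)² = 1539*10 + 297025 = 15390 + 297025 = 312415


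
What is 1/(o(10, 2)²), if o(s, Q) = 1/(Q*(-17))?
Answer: 1156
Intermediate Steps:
o(s, Q) = -1/(17*Q) (o(s, Q) = -1/17/Q = -1/(17*Q))
1/(o(10, 2)²) = 1/((-1/17/2)²) = 1/((-1/17*½)²) = 1/((-1/34)²) = 1/(1/1156) = 1156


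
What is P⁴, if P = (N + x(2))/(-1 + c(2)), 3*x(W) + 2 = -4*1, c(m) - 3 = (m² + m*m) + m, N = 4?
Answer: 1/1296 ≈ 0.00077160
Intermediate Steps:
c(m) = 3 + m + 2*m² (c(m) = 3 + ((m² + m*m) + m) = 3 + ((m² + m²) + m) = 3 + (2*m² + m) = 3 + (m + 2*m²) = 3 + m + 2*m²)
x(W) = -2 (x(W) = -⅔ + (-4*1)/3 = -⅔ + (⅓)*(-4) = -⅔ - 4/3 = -2)
P = ⅙ (P = (4 - 2)/(-1 + (3 + 2 + 2*2²)) = 2/(-1 + (3 + 2 + 2*4)) = 2/(-1 + (3 + 2 + 8)) = 2/(-1 + 13) = 2/12 = 2*(1/12) = ⅙ ≈ 0.16667)
P⁴ = (⅙)⁴ = 1/1296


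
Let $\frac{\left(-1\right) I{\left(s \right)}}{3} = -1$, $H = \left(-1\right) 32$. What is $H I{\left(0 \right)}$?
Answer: $-96$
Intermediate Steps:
$H = -32$
$I{\left(s \right)} = 3$ ($I{\left(s \right)} = \left(-3\right) \left(-1\right) = 3$)
$H I{\left(0 \right)} = \left(-32\right) 3 = -96$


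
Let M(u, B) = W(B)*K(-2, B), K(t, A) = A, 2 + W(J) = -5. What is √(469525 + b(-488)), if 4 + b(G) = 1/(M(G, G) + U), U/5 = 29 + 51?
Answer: √189919366522/636 ≈ 685.22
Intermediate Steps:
U = 400 (U = 5*(29 + 51) = 5*80 = 400)
W(J) = -7 (W(J) = -2 - 5 = -7)
M(u, B) = -7*B
b(G) = -4 + 1/(400 - 7*G) (b(G) = -4 + 1/(-7*G + 400) = -4 + 1/(400 - 7*G))
√(469525 + b(-488)) = √(469525 + (-1599 + 28*(-488))/(400 - 7*(-488))) = √(469525 + (-1599 - 13664)/(400 + 3416)) = √(469525 - 15263/3816) = √(1791692137/3816) = √189919366522/636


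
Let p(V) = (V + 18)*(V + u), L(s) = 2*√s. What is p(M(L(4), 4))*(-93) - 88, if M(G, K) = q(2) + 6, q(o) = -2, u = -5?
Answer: 1958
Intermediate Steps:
M(G, K) = 4 (M(G, K) = -2 + 6 = 4)
p(V) = (-5 + V)*(18 + V) (p(V) = (V + 18)*(V - 5) = (18 + V)*(-5 + V) = (-5 + V)*(18 + V))
p(M(L(4), 4))*(-93) - 88 = (-90 + 4² + 13*4)*(-93) - 88 = (-90 + 16 + 52)*(-93) - 88 = -22*(-93) - 88 = 2046 - 88 = 1958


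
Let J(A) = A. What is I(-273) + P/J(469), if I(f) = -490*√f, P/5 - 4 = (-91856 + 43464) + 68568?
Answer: 100900/469 - 490*I*√273 ≈ 215.14 - 8096.1*I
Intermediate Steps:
P = 100900 (P = 20 + 5*((-91856 + 43464) + 68568) = 20 + 5*(-48392 + 68568) = 20 + 5*20176 = 20 + 100880 = 100900)
I(-273) + P/J(469) = -490*I*√273 + 100900/469 = 100900/469 - 490*I*√273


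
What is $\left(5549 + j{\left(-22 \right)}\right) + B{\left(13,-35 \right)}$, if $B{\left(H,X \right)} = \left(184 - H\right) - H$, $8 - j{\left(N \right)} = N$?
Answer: $5737$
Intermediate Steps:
$j{\left(N \right)} = 8 - N$
$B{\left(H,X \right)} = 184 - 2 H$
$\left(5549 + j{\left(-22 \right)}\right) + B{\left(13,-35 \right)} = \left(5549 + \left(8 - -22\right)\right) + \left(184 - 26\right) = \left(5549 + \left(8 + 22\right)\right) + \left(184 - 26\right) = \left(5549 + 30\right) + 158 = 5579 + 158 = 5737$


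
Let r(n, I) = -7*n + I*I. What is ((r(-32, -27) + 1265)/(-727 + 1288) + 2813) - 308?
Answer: 1407523/561 ≈ 2509.0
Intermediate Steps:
r(n, I) = I² - 7*n (r(n, I) = -7*n + I² = I² - 7*n)
((r(-32, -27) + 1265)/(-727 + 1288) + 2813) - 308 = ((((-27)² - 7*(-32)) + 1265)/(-727 + 1288) + 2813) - 308 = (((729 + 224) + 1265)/561 + 2813) - 308 = ((953 + 1265)*(1/561) + 2813) - 308 = (2218*(1/561) + 2813) - 308 = (2218/561 + 2813) - 308 = 1580311/561 - 308 = 1407523/561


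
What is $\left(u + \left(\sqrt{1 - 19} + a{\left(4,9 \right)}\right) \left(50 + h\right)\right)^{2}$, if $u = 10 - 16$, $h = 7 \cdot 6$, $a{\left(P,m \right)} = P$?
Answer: $-21308 + 199824 i \sqrt{2} \approx -21308.0 + 2.8259 \cdot 10^{5} i$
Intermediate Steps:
$h = 42$
$u = -6$
$\left(u + \left(\sqrt{1 - 19} + a{\left(4,9 \right)}\right) \left(50 + h\right)\right)^{2} = \left(-6 + \left(\sqrt{1 - 19} + 4\right) \left(50 + 42\right)\right)^{2} = \left(-6 + \left(\sqrt{-18} + 4\right) 92\right)^{2} = \left(-6 + \left(3 i \sqrt{2} + 4\right) 92\right)^{2} = \left(-6 + \left(4 + 3 i \sqrt{2}\right) 92\right)^{2} = \left(-6 + \left(368 + 276 i \sqrt{2}\right)\right)^{2} = \left(362 + 276 i \sqrt{2}\right)^{2}$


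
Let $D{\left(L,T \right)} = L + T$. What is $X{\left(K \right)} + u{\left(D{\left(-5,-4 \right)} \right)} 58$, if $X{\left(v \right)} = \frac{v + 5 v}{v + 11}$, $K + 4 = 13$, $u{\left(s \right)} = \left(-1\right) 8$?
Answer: $- \frac{4613}{10} \approx -461.3$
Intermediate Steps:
$u{\left(s \right)} = -8$
$K = 9$ ($K = -4 + 13 = 9$)
$X{\left(v \right)} = \frac{6 v}{11 + v}$
$X{\left(K \right)} + u{\left(D{\left(-5,-4 \right)} \right)} 58 = 6 \cdot 9 \frac{1}{11 + 9} - 464 = 6 \cdot 9 \cdot \frac{1}{20} - 464 = \frac{27}{10} - 464 = - \frac{4613}{10}$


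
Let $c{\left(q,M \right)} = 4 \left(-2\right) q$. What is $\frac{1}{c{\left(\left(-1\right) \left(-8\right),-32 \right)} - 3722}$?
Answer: $- \frac{1}{3786} \approx -0.00026413$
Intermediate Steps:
$c{\left(q,M \right)} = - 8 q$
$\frac{1}{c{\left(\left(-1\right) \left(-8\right),-32 \right)} - 3722} = \frac{1}{- 8 \left(\left(-1\right) \left(-8\right)\right) - 3722} = \frac{1}{\left(-8\right) 8 - 3722} = \frac{1}{-64 - 3722} = \frac{1}{-3786} = - \frac{1}{3786}$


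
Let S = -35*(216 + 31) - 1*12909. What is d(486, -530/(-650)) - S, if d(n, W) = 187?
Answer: 21741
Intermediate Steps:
S = -21554 (S = -35*247 - 12909 = -8645 - 12909 = -21554)
d(486, -530/(-650)) - S = 187 - 1*(-21554) = 187 + 21554 = 21741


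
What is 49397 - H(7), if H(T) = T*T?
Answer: 49348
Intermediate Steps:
H(T) = T**2
49397 - H(7) = 49397 - 1*7**2 = 49397 - 1*49 = 49397 - 49 = 49348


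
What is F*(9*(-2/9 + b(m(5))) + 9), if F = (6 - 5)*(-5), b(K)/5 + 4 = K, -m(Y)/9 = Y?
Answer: 10990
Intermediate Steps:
m(Y) = -9*Y
b(K) = -20 + 5*K
F = -5 (F = 1*(-5) = -5)
F*(9*(-2/9 + b(m(5))) + 9) = -5*(9*(-2/9 + (-20 + 5*(-9*5))) + 9) = -5*(9*(-2*⅑ + (-20 + 5*(-45))) + 9) = -5*(9*(-2/9 + (-20 - 225)) + 9) = -5*(9*(-2/9 - 245) + 9) = -5*(9*(-2207/9) + 9) = -5*(-2207 + 9) = -5*(-2198) = 10990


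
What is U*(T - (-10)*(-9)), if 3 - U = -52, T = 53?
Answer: -2035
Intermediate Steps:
U = 55 (U = 3 - 1*(-52) = 3 + 52 = 55)
U*(T - (-10)*(-9)) = 55*(53 - (-10)*(-9)) = 55*(53 - 1*90) = 55*(53 - 90) = 55*(-37) = -2035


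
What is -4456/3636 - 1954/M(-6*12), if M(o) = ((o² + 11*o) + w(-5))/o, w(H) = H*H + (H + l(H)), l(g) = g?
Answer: 40991998/1335321 ≈ 30.698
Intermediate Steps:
w(H) = H² + 2*H (w(H) = H*H + (H + H) = H² + 2*H)
M(o) = (15 + o² + 11*o)/o (M(o) = ((o² + 11*o) - 5*(2 - 5))/o = ((o² + 11*o) - 5*(-3))/o = ((o² + 11*o) + 15)/o = (15 + o² + 11*o)/o)
-4456/3636 - 1954/M(-6*12) = -4456/3636 - 1954/(11 - 6*12 + 15/((-6*12))) = -4456*1/3636 - 1954/(11 - 72 + 15/(-72)) = -1114/909 - 1954/(11 - 72 + 15*(-1/72)) = -1114/909 - 1954/(11 - 72 - 5/24) = -1114/909 - 1954/(-1469/24) = -1114/909 - 1954*(-24/1469) = -1114/909 + 46896/1469 = 40991998/1335321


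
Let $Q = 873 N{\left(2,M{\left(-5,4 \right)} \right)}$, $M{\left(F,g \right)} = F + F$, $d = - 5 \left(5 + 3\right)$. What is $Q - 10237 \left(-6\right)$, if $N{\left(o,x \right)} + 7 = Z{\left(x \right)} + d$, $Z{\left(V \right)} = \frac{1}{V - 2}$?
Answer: $\frac{81273}{4} \approx 20318.0$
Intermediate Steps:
$Z{\left(V \right)} = \frac{1}{-2 + V}$
$d = -40$ ($d = \left(-5\right) 8 = -40$)
$M{\left(F,g \right)} = 2 F$
$N{\left(o,x \right)} = -47 + \frac{1}{-2 + x}$ ($N{\left(o,x \right)} = -7 - \left(40 - \frac{1}{-2 + x}\right) = -47 + \frac{1}{-2 + x}$)
$Q = - \frac{164415}{4}$ ($Q = 873 \frac{95 - 47 \cdot 2 \left(-5\right)}{-2 + 2 \left(-5\right)} = 873 \frac{95 - -470}{-2 - 10} = 873 \frac{95 + 470}{-12} = 873 \left(\left(- \frac{1}{12}\right) 565\right) = 873 \left(- \frac{565}{12}\right) = - \frac{164415}{4} \approx -41104.0$)
$Q - 10237 \left(-6\right) = - \frac{164415}{4} - 10237 \left(-6\right) = - \frac{164415}{4} - -61422 = - \frac{164415}{4} + 61422 = \frac{81273}{4}$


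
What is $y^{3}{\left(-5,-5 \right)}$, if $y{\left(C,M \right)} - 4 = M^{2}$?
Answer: $24389$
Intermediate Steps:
$y{\left(C,M \right)} = 4 + M^{2}$
$y^{3}{\left(-5,-5 \right)} = \left(4 + \left(-5\right)^{2}\right)^{3} = \left(4 + 25\right)^{3} = 29^{3} = 24389$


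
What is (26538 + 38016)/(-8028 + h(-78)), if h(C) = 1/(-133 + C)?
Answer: -1945842/241987 ≈ -8.0411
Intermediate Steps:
(26538 + 38016)/(-8028 + h(-78)) = (26538 + 38016)/(-8028 + 1/(-133 - 78)) = 64554/(-8028 + 1/(-211)) = 64554/(-8028 - 1/211) = 64554/(-1693909/211) = 64554*(-211/1693909) = -1945842/241987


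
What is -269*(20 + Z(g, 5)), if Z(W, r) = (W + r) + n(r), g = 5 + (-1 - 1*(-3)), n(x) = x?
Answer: -9953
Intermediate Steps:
g = 7 (g = 5 + (-1 + 3) = 5 + 2 = 7)
Z(W, r) = W + 2*r (Z(W, r) = (W + r) + r = W + 2*r)
-269*(20 + Z(g, 5)) = -269*(20 + (7 + 2*5)) = -269*(20 + (7 + 10)) = -269*(20 + 17) = -269*37 = -9953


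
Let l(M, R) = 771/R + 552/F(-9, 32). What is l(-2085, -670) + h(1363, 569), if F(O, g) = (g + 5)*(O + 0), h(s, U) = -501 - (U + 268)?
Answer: -99715921/74370 ≈ -1340.8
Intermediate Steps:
h(s, U) = -769 - U (h(s, U) = -501 - (268 + U) = -501 + (-268 - U) = -769 - U)
F(O, g) = O*(5 + g) (F(O, g) = (5 + g)*O = O*(5 + g))
l(M, R) = -184/111 + 771/R (l(M, R) = 771/R + 552/((-9*(5 + 32))) = 771/R + 552/((-9*37)) = 771/R + 552/(-333) = 771/R + 552*(-1/333) = 771/R - 184/111 = -184/111 + 771/R)
l(-2085, -670) + h(1363, 569) = (-184/111 + 771/(-670)) + (-769 - 1*569) = (-184/111 + 771*(-1/670)) + (-769 - 569) = (-184/111 - 771/670) - 1338 = -208861/74370 - 1338 = -99715921/74370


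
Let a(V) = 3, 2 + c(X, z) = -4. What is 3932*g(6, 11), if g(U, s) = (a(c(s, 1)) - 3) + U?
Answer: 23592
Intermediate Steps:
c(X, z) = -6 (c(X, z) = -2 - 4 = -6)
g(U, s) = U (g(U, s) = (3 - 3) + U = 0 + U = U)
3932*g(6, 11) = 3932*6 = 23592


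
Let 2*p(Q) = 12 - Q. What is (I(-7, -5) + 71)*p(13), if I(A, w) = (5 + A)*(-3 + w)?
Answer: -87/2 ≈ -43.500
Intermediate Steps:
p(Q) = 6 - Q/2 (p(Q) = (12 - Q)/2 = 6 - Q/2)
I(A, w) = (-3 + w)*(5 + A)
(I(-7, -5) + 71)*p(13) = ((-15 - 3*(-7) + 5*(-5) - 7*(-5)) + 71)*(6 - ½*13) = ((-15 + 21 - 25 + 35) + 71)*(6 - 13/2) = (16 + 71)*(-½) = 87*(-½) = -87/2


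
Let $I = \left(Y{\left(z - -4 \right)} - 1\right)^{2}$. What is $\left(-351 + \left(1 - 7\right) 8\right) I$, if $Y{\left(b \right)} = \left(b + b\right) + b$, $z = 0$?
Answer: $-48279$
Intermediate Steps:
$Y{\left(b \right)} = 3 b$ ($Y{\left(b \right)} = 2 b + b = 3 b$)
$I = 121$ ($I = \left(3 \left(0 - -4\right) - 1\right)^{2} = \left(3 \left(0 + 4\right) - 1\right)^{2} = \left(3 \cdot 4 - 1\right)^{2} = \left(12 - 1\right)^{2} = 11^{2} = 121$)
$\left(-351 + \left(1 - 7\right) 8\right) I = \left(-351 + \left(1 - 7\right) 8\right) 121 = \left(-351 - 48\right) 121 = \left(-399\right) 121 = -48279$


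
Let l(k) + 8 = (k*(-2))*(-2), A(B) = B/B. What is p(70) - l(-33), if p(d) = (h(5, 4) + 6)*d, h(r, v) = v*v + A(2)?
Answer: 1750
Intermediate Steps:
A(B) = 1
l(k) = -8 + 4*k (l(k) = -8 + (k*(-2))*(-2) = -8 - 2*k*(-2) = -8 + 4*k)
h(r, v) = 1 + v**2 (h(r, v) = v*v + 1 = v**2 + 1 = 1 + v**2)
p(d) = 23*d (p(d) = ((1 + 4**2) + 6)*d = ((1 + 16) + 6)*d = (17 + 6)*d = 23*d)
p(70) - l(-33) = 23*70 - (-8 + 4*(-33)) = 1610 - (-8 - 132) = 1610 - 1*(-140) = 1610 + 140 = 1750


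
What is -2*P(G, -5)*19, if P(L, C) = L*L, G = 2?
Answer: -152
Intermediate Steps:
P(L, C) = L²
-2*P(G, -5)*19 = -2*2²*19 = -2*4*19 = -8*19 = -152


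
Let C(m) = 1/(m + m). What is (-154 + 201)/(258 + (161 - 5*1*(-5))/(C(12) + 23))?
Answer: 25991/147138 ≈ 0.17664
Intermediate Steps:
C(m) = 1/(2*m)
(-154 + 201)/(258 + (161 - 5*1*(-5))/(C(12) + 23)) = (-154 + 201)/(258 + (161 - 5*1*(-5))/((½)/12 + 23)) = 47/(258 + (161 - 5*(-5))/((½)*(1/12) + 23)) = 47/(258 + (161 + 25)/(1/24 + 23)) = 47/(258 + 186/(553/24)) = 47/(258 + 186*(24/553)) = 47/(258 + 4464/553) = 47/(147138/553) = 47*(553/147138) = 25991/147138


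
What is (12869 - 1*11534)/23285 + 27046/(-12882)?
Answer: -61256864/29995737 ≈ -2.0422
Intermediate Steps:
(12869 - 1*11534)/23285 + 27046/(-12882) = (12869 - 11534)*(1/23285) + 27046*(-1/12882) = 1335*(1/23285) - 13523/6441 = 267/4657 - 13523/6441 = -61256864/29995737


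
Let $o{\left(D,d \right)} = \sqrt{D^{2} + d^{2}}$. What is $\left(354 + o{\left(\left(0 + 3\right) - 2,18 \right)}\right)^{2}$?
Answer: $125641 + 3540 \sqrt{13} \approx 1.384 \cdot 10^{5}$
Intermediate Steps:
$\left(354 + o{\left(\left(0 + 3\right) - 2,18 \right)}\right)^{2} = \left(354 + \sqrt{\left(\left(0 + 3\right) - 2\right)^{2} + 18^{2}}\right)^{2} = \left(354 + \sqrt{\left(3 - 2\right)^{2} + 324}\right)^{2} = \left(354 + \sqrt{1^{2} + 324}\right)^{2} = \left(354 + \sqrt{1 + 324}\right)^{2} = \left(354 + \sqrt{325}\right)^{2} = \left(354 + 5 \sqrt{13}\right)^{2}$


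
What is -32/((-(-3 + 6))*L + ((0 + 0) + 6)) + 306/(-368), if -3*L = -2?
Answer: -1625/184 ≈ -8.8315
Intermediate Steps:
L = ⅔ (L = -⅓*(-2) = ⅔ ≈ 0.66667)
-32/((-(-3 + 6))*L + ((0 + 0) + 6)) + 306/(-368) = -32/(-(-3 + 6)*(⅔) + ((0 + 0) + 6)) + 306/(-368) = -32/(-1*3*(⅔) + (0 + 6)) + 306*(-1/368) = -32/(-3*⅔ + 6) - 153/184 = -32/(-2 + 6) - 153/184 = -32/4 - 153/184 = -32*¼ - 153/184 = -8 - 153/184 = -1625/184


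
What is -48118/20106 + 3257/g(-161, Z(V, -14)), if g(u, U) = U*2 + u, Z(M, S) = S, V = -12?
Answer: -4143308/211113 ≈ -19.626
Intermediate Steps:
g(u, U) = u + 2*U (g(u, U) = 2*U + u = u + 2*U)
-48118/20106 + 3257/g(-161, Z(V, -14)) = -48118/20106 + 3257/(-161 + 2*(-14)) = -48118*1/20106 + 3257/(-161 - 28) = -24059/10053 + 3257/(-189) = -24059/10053 + 3257*(-1/189) = -24059/10053 - 3257/189 = -4143308/211113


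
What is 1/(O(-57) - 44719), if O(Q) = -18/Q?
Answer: -19/849655 ≈ -2.2362e-5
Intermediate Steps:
1/(O(-57) - 44719) = 1/(-18/(-57) - 44719) = 1/(-18*(-1/57) - 44719) = 1/(6/19 - 44719) = 1/(-849655/19) = -19/849655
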